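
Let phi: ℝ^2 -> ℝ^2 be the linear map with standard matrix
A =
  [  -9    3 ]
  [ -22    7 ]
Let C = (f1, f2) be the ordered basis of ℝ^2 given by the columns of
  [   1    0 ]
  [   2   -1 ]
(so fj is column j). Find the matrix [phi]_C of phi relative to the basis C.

The j-th column of [phi]_C is [phi(fj)]_C.
phi(f1) = A f1 = <-3, -8> = -3f1 + 2f2, so column 1 is <-3, 2>.
Repeating for f2 and assembling the columns gives [[-3, -3], [2, 1]].

[[-3, -3], [2, 1]]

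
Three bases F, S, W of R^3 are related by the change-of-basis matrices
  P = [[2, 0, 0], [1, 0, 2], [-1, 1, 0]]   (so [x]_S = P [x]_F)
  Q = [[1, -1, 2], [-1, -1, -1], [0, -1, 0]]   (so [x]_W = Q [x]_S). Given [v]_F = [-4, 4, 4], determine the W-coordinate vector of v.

[4, -4, -4]

Composing the changes, [v]_W = Q P [v]_F.
Q P = [[-1, 2, -2], [-2, -1, -2], [-1, 0, -2]]; applying this to [-4, 4, 4] gives [4, -4, -4].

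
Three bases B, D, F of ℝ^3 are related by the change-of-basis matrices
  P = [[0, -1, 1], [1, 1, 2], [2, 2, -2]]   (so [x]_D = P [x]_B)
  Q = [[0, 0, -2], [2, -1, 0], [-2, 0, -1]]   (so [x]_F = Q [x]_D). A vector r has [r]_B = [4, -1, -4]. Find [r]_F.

[-28, -1, -8]

First [r]_D = P [r]_B = [-3, -5, 14].
Then [r]_F = Q [r]_D = [-28, -1, -8].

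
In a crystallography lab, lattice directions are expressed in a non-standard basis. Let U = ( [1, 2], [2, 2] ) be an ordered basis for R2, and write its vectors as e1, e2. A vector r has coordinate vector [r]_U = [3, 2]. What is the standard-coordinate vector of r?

r = M [r]_U, where M has columns e1, e2.
Carrying out the matrix-vector product, r = [7, 10].

[7, 10]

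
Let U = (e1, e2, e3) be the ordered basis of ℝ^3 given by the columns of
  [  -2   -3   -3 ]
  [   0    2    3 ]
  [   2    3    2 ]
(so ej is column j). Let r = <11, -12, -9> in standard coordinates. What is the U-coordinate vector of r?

<2, -3, -2>

Write r = c_1 e1 + ... + c_3 e3 and solve for the c_i.
Solving this 3x3 system gives c = (2, -3, -2).
Check: 2e1 - 3e2 - 2e3 = <11, -12, -9>.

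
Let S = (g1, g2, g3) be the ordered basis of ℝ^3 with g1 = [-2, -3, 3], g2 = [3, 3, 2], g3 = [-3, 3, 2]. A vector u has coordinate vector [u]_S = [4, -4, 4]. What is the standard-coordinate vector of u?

By definition u = 4g1 - 4g2 + 4g3.
Summing componentwise gives [-32, -12, 12].

[-32, -12, 12]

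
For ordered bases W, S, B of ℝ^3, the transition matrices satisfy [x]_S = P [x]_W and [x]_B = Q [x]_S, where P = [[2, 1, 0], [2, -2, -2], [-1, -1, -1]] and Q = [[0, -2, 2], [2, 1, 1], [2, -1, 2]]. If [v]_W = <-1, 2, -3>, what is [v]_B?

<4, 2, 4>

First [v]_S = P [v]_W = <0, 0, 2>.
Then [v]_B = Q [v]_S = <4, 2, 4>.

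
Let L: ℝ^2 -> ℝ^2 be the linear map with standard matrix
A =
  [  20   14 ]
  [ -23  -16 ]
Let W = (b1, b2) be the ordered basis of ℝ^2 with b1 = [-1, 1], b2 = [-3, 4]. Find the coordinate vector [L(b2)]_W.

Column 2 of [L]_W is the W-coordinate vector of L(b2).
In standard coordinates L(b2) = A b2 = [-4, 5].
Converting to W: [-4, 5] = b1 + b2, so the coordinate vector is [1, 1].

[1, 1]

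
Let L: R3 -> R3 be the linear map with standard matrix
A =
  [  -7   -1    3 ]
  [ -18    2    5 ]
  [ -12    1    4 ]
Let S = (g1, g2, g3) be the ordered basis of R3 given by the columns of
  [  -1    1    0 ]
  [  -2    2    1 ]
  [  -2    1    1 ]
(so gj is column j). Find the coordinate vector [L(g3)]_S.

(0, 2, 3)

Compute L(g3) = A g3 = (2, 7, 5) in standard coordinates.
Then write this in S-coordinates: solve for y in y_1 g1 + ... + y_3 g3 = (2, 7, 5).
This gives y = (0, 2, 3), which is column 3 of [L]_S.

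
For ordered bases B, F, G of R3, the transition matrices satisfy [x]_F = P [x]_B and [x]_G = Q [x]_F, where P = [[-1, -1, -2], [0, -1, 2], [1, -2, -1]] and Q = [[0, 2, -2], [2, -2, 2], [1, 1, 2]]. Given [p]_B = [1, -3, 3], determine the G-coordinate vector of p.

First [p]_F = P [p]_B = [-4, 9, 4].
Then [p]_G = Q [p]_F = [10, -18, 13].

[10, -18, 13]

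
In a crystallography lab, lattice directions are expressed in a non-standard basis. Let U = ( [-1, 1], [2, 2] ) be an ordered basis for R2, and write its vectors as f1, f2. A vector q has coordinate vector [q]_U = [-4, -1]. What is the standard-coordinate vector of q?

By definition q = -4f1 - f2.
Summing componentwise gives [2, -6].

[2, -6]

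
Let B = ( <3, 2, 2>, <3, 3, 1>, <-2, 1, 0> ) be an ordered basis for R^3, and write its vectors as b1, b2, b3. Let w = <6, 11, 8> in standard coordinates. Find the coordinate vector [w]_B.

Write w = c_1 b1 + ... + c_3 b3 and solve for the c_i.
Row-reducing the augmented matrix [M | w] gives c = (4, 0, 3).
Check: 4b1 + 0·b2 + 3b3 = <6, 11, 8>.

<4, 0, 3>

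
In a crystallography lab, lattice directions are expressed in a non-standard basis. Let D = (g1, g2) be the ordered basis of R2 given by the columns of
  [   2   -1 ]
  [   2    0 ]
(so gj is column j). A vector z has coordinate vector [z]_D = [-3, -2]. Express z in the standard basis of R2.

[-4, -6]

The coordinates say z = -3g1 - 2g2; adding the scaled basis vectors gives [-4, -6].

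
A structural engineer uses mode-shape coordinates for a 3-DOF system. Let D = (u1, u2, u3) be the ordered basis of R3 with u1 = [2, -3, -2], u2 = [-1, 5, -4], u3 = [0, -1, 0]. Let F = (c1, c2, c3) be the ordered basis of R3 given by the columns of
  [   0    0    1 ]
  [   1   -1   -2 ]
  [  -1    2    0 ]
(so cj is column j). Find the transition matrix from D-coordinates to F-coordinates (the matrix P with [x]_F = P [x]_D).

[[0, 2, -2], [-1, -1, -1], [2, -1, 0]]

Let M have columns uj and N have columns cj. Then for every x, N [x]_F = x = M [x]_D, so P = N^(-1) M.
Since det N = 1, N^(-1) has integer entries; multiplying gives P = [[0, 2, -2], [-1, -1, -1], [2, -1, 0]].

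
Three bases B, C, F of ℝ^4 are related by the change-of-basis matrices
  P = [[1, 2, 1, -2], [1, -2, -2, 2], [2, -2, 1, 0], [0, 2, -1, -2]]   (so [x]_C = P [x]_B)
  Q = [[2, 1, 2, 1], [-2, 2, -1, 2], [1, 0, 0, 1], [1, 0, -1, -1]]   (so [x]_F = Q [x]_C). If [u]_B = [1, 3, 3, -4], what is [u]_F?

Composing the changes, [u]_F = Q P [u]_B.
Q P = [[7, 0, 1, -4], [-2, -2, -9, 4], [1, 4, 0, -4], [-1, 2, 1, 0]]; applying this to [1, 3, 3, -4] gives [26, -51, 29, 8].

[26, -51, 29, 8]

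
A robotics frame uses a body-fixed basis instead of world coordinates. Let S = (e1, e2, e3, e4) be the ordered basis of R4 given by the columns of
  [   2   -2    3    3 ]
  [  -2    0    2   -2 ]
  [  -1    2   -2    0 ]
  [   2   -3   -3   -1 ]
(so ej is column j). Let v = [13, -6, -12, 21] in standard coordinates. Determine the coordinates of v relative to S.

We seek scalars with c_1 e1 + ... + c_4 e4 = v; equivalently solve M c = v where the columns of M are e1, ..., e4.
Row-reducing the augmented matrix [M | v] gives c = (4, -4, 0, -1).
Check: 4e1 - 4e2 + 0·e3 - e4 = [13, -6, -12, 21].

[4, -4, 0, -1]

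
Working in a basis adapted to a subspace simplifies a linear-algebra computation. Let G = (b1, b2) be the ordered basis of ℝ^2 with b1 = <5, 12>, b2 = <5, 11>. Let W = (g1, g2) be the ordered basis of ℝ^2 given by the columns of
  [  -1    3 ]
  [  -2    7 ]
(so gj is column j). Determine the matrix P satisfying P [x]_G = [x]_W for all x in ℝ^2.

Column j of P is [bj]_W, since P maps G-coordinates to W-coordinates.
Expressing b1 in W: b1 = g1 + 2g2, so column 1 of P is <1, 2>.
Doing the same for each bj gives P = [[1, -2], [2, 1]].

[[1, -2], [2, 1]]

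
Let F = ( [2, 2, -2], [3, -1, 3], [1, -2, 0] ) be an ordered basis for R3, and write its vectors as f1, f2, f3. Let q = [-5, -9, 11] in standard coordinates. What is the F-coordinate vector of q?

[-4, 1, 0]

Write q = c_1 f1 + ... + c_3 f3 and solve for the c_i.
Gaussian elimination on [M | q] yields c = (-4, 1, 0).
Check: -4f1 + f2 + 0·f3 = [-5, -9, 11].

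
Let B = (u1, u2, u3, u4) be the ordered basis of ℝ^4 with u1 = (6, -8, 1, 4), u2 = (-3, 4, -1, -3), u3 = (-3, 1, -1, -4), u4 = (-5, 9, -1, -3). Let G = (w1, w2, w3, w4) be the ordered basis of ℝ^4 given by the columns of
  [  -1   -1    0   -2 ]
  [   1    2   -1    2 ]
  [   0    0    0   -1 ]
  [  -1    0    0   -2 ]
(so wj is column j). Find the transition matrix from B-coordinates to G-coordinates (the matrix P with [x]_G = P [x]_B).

[[-2, 1, 2, 1], [-2, 0, -1, 2], [0, -1, 1, -2], [-1, 1, 1, 1]]

Take x = uj: its B-coordinates are the j-th standard unit vector, so P e_j — column j of P — equals [uj]_G.
u1 = -2w1 - 2w2 + 0·w3 - w4, giving column 1 = (-2, -2, 0, -1); repeating for each j gives P = [[-2, 1, 2, 1], [-2, 0, -1, 2], [0, -1, 1, -2], [-1, 1, 1, 1]].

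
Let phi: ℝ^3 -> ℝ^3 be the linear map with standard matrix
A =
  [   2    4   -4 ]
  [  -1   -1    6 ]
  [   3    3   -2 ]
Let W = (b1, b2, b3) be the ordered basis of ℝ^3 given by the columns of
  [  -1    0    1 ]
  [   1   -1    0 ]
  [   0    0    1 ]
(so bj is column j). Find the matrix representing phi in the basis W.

[[-2, 1, 3], [-2, 0, -2], [0, -3, 1]]

The j-th column of [phi]_W is [phi(bj)]_W.
phi(b1) = A b1 = [2, 0, 0] = -2b1 - 2b2 + 0·b3, so column 1 is [-2, -2, 0].
Repeating for b2, b3 and assembling the columns gives [[-2, 1, 3], [-2, 0, -2], [0, -3, 1]].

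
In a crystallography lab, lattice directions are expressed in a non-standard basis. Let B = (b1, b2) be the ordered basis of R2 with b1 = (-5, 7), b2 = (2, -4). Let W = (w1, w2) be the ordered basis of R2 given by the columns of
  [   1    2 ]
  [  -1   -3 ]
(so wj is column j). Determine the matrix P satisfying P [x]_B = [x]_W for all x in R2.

Let M have columns bj and N have columns wj. Then for every x, N [x]_W = x = M [x]_B, so P = N^(-1) M.
Since det N = -1, N^(-1) has integer entries; multiplying gives P = [[-1, -2], [-2, 2]].

[[-1, -2], [-2, 2]]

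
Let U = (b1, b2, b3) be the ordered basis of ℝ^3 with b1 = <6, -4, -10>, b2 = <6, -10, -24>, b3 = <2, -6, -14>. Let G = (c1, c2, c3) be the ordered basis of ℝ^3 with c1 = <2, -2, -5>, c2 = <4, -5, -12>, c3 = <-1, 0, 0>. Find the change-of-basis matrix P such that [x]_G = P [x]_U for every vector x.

[[2, 0, -2], [0, 2, 2], [-2, 2, 2]]

Let M have columns bj and N have columns cj. Then for every x, N [x]_G = x = M [x]_U, so P = N^(-1) M.
Since det N = 1, N^(-1) has integer entries; multiplying gives P = [[2, 0, -2], [0, 2, 2], [-2, 2, 2]].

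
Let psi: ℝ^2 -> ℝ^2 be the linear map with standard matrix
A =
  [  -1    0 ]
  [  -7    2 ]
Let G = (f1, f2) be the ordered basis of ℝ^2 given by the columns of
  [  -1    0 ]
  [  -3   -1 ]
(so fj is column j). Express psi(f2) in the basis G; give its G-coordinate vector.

Compute psi(f2) = A f2 = [0, -2] in standard coordinates.
Then write this in G-coordinates: solve for y in y_1 f1 + y_2 f2 = [0, -2].
This gives y = [0, 2], which is column 2 of [psi]_G.

[0, 2]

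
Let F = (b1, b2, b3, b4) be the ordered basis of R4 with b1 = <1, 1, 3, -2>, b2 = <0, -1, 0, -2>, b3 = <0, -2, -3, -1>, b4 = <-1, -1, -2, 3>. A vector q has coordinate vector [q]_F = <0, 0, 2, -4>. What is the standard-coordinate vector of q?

The coordinates say q = 0·b1 + 0·b2 + 2b3 - 4b4; adding the scaled basis vectors gives <4, 0, 2, -14>.

<4, 0, 2, -14>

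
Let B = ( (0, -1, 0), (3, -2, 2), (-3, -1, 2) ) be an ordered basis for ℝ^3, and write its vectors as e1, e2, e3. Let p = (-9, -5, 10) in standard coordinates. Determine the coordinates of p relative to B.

(-1, 1, 4)

[p]_B is the unique c with M c = p, where M has columns e1, ..., e3.
Gaussian elimination on [M | p] yields c = (-1, 1, 4).
Check: -e1 + e2 + 4e3 = (-9, -5, 10).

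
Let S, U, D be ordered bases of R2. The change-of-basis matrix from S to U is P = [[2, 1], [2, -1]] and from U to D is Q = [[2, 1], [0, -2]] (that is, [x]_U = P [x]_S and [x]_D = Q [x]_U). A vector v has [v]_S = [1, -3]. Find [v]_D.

Composing the changes, [v]_D = Q P [v]_S.
Q P = [[6, 1], [-4, 2]]; applying this to [1, -3] gives [3, -10].

[3, -10]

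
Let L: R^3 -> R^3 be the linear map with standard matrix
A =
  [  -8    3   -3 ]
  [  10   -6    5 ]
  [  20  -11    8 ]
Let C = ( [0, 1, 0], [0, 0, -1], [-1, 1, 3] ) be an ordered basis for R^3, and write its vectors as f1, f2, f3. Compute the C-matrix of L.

Let P have columns f1, ..., f3. Then [L]_C = P^(-1) A P.
Here det P = 1, so P^(-1) is integer; computing A P first and then P^(-1)(A P) gives [[-3, -2, 1], [2, -1, 1], [-3, -3, -2]].

[[-3, -2, 1], [2, -1, 1], [-3, -3, -2]]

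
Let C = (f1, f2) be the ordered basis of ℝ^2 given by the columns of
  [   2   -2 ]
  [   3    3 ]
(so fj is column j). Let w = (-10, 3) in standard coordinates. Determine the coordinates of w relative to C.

(-2, 3)

[w]_C is the unique c with M c = w, where M has columns f1, f2.
System: 2c_1 - 2c_2 = -10, 3c_1 + 3c_2 = 3; solving gives c_1 = -2, c_2 = 3.
Check: -2f1 + 3f2 = (-10, 3).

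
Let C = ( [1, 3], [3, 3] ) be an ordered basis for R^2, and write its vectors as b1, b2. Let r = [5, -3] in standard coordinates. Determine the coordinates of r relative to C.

[-4, 3]

[r]_C is the unique c with M c = r, where M has columns b1, b2.
System: c_1 + 3c_2 = 5, 3c_1 + 3c_2 = -3; solving gives c_1 = -4, c_2 = 3.
Check: -4b1 + 3b2 = [5, -3].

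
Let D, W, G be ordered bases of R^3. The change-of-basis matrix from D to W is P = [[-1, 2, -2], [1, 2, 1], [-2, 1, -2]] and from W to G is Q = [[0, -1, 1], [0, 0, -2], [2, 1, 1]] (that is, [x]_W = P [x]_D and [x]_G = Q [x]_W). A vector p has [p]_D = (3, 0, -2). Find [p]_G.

Apply P to get W-coordinates (1, 1, -2), then Q to get G-coordinates.
The result is [p]_G = (-3, 4, 1).

(-3, 4, 1)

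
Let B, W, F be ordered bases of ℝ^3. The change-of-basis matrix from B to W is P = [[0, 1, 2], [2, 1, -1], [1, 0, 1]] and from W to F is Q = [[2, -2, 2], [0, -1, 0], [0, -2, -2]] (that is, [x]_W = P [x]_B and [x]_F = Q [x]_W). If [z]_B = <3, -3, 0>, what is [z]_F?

<-6, -3, -12>

First [z]_W = P [z]_B = <-3, 3, 3>.
Then [z]_F = Q [z]_W = <-6, -3, -12>.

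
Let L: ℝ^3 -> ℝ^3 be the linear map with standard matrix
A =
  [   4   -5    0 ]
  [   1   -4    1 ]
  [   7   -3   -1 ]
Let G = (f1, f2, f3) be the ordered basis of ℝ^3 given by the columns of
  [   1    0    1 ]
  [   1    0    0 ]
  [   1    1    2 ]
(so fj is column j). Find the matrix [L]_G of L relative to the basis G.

Let P have columns f1, ..., f3. Then [L]_G = P^(-1) A P.
Here det P = 1, so P^(-1) is integer; computing A P first and then P^(-1)(A P) gives [[-2, 1, 3], [3, 0, 0], [1, -1, 1]].

[[-2, 1, 3], [3, 0, 0], [1, -1, 1]]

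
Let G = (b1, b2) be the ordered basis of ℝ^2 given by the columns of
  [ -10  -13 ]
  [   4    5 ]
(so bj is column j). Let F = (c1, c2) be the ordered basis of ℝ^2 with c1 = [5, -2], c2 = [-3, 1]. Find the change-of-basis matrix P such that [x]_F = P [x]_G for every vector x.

Let M have columns bj and N have columns cj. Then for every x, N [x]_F = x = M [x]_G, so P = N^(-1) M.
Since det N = -1, N^(-1) has integer entries; multiplying gives P = [[-2, -2], [0, 1]].

[[-2, -2], [0, 1]]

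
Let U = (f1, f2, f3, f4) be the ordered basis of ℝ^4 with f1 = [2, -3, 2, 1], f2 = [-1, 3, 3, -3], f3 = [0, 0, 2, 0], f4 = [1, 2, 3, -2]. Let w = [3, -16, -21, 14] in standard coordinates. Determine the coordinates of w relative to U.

[1, -3, -4, -2]

We seek scalars with c_1 f1 + ... + c_4 f4 = w; equivalently solve M c = w where the columns of M are f1, ..., f4.
Row-reducing the augmented matrix [M | w] gives c = (1, -3, -4, -2).
Check: f1 - 3f2 - 4f3 - 2f4 = [3, -16, -21, 14].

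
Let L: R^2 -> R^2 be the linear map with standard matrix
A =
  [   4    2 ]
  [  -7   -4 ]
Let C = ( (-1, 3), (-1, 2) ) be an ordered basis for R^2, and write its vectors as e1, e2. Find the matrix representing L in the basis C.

With P the matrix whose columns are e1, e2, [L]_C = P^(-1) A P.
Column by column: L(e1) = A e1 = (2, -5); its C-coordinates (-1, -1) give column 1.
Continuing for each basis vector yields [L]_C = [[-1, -1], [-1, 1]].

[[-1, -1], [-1, 1]]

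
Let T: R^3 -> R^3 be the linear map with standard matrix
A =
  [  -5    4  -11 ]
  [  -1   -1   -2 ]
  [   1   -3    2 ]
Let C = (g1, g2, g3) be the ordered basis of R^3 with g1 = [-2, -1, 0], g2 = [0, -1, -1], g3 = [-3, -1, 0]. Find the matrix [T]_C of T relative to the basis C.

[[0, 1, -1], [-1, -1, 0], [-2, -3, -3]]

Let P have columns g1, ..., g3. Then [T]_C = P^(-1) A P.
Here det P = -1, so P^(-1) is integer; computing A P first and then P^(-1)(A P) gives [[0, 1, -1], [-1, -1, 0], [-2, -3, -3]].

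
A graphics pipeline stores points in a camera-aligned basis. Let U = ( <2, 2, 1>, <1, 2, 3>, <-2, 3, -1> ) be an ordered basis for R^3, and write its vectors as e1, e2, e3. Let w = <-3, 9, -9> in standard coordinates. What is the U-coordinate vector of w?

<3, -3, 3>

[w]_U is the unique c with M c = w, where M has columns e1, ..., e3.
Row-reducing the augmented matrix [M | w] gives c = (3, -3, 3).
Check: 3e1 - 3e2 + 3e3 = <-3, 9, -9>.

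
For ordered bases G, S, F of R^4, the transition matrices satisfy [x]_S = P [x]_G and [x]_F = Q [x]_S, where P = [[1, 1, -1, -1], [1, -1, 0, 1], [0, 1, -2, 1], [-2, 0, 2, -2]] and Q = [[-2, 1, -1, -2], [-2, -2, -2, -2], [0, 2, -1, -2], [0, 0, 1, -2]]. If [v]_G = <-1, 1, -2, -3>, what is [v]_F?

Apply P to get S-coordinates <5, -5, 2, 4>, then Q to get F-coordinates.
The result is [v]_F = <-25, -12, -20, -6>.

<-25, -12, -20, -6>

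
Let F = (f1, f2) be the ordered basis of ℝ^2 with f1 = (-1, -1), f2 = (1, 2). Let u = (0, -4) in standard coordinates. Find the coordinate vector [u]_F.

We seek scalars with c_1 f1 + c_2 f2 = u; equivalently solve M c = u where the columns of M are f1, f2.
System: -c_1 + c_2 = 0, -c_1 + 2c_2 = -4; solving gives c_1 = -4, c_2 = -4.
Check: -4f1 - 4f2 = (0, -4).

(-4, -4)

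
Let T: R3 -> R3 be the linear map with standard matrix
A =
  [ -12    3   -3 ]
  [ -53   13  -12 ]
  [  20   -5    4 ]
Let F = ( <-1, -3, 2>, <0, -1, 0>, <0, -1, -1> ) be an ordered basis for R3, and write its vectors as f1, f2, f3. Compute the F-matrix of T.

[[3, 3, 0], [-2, 3, 2], [3, 1, -1]]

Let P have columns f1, ..., f3. Then [T]_F = P^(-1) A P.
Here det P = -1, so P^(-1) is integer; computing A P first and then P^(-1)(A P) gives [[3, 3, 0], [-2, 3, 2], [3, 1, -1]].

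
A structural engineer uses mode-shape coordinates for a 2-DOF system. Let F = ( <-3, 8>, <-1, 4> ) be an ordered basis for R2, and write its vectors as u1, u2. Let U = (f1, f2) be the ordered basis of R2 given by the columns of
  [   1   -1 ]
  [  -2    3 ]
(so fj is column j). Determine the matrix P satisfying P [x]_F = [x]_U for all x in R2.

Let M have columns uj and N have columns fj. Then for every x, N [x]_U = x = M [x]_F, so P = N^(-1) M.
Since det N = 1, N^(-1) has integer entries; multiplying gives P = [[-1, 1], [2, 2]].

[[-1, 1], [2, 2]]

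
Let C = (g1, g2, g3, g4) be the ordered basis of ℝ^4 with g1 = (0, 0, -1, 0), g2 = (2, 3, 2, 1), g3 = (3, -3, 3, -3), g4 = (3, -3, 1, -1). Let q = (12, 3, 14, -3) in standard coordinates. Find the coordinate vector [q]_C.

(-2, 3, 2, 0)

Write q = c_1 g1 + ... + c_4 g4 and solve for the c_i.
Gaussian elimination on [M | q] yields c = (-2, 3, 2, 0).
Check: -2g1 + 3g2 + 2g3 + 0·g4 = (12, 3, 14, -3).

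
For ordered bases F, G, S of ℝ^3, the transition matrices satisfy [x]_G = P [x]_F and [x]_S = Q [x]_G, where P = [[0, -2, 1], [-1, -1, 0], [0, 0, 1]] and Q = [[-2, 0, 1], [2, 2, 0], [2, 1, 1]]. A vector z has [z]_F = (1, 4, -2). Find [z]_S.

First [z]_G = P [z]_F = (-10, -5, -2).
Then [z]_S = Q [z]_G = (18, -30, -27).

(18, -30, -27)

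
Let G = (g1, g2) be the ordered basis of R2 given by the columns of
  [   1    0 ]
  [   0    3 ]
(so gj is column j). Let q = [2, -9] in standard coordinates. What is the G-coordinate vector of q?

We seek scalars with c_1 g1 + c_2 g2 = q; equivalently solve M c = q where the columns of M are g1, g2.
System: c_1 + 0c_2 = 2, 0c_1 + 3c_2 = -9; solving gives c_1 = 2, c_2 = -3.
Check: 2g1 - 3g2 = [2, -9].

[2, -3]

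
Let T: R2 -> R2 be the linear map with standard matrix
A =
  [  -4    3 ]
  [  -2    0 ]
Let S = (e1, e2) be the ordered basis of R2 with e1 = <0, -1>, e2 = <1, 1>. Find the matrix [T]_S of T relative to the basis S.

[[-3, 1], [-3, -1]]

The j-th column of [T]_S is [T(ej)]_S.
T(e1) = A e1 = <-3, 0> = -3e1 - 3e2, so column 1 is <-3, -3>.
Repeating for e2 and assembling the columns gives [[-3, 1], [-3, -1]].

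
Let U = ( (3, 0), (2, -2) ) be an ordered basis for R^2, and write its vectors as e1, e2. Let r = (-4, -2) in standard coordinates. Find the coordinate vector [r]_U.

(-2, 1)

Write r = c_1 e1 + c_2 e2 and solve for the c_i.
System: 3c_1 + 2c_2 = -4, 0c_1 - 2c_2 = -2; solving gives c_1 = -2, c_2 = 1.
Check: -2e1 + e2 = (-4, -2).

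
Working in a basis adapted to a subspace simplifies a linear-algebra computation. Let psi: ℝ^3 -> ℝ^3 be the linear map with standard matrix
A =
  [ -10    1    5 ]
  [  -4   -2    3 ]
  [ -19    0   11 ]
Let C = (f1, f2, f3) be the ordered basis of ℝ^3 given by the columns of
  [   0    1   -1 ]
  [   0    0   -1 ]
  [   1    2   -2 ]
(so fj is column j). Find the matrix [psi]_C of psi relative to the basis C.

Let P have columns f1, ..., f3. Then [psi]_C = P^(-1) A P.
Here det P = -1, so P^(-1) is integer; computing A P first and then P^(-1)(A P) gives [[1, 3, -1], [2, -2, -1], [-3, -2, 0]].

[[1, 3, -1], [2, -2, -1], [-3, -2, 0]]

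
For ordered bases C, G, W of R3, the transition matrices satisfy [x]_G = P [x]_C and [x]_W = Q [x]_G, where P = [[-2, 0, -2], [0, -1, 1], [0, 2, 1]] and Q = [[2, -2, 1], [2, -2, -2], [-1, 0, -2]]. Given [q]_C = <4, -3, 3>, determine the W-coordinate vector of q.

<-43, -34, 20>

Composing the changes, [q]_W = Q P [q]_C.
Q P = [[-4, 4, -5], [-4, -2, -8], [2, -4, 0]]; applying this to <4, -3, 3> gives <-43, -34, 20>.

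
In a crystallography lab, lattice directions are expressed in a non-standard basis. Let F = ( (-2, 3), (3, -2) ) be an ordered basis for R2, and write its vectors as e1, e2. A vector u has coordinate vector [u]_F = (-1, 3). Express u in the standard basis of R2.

The coordinates say u = -e1 + 3e2; adding the scaled basis vectors gives (11, -9).

(11, -9)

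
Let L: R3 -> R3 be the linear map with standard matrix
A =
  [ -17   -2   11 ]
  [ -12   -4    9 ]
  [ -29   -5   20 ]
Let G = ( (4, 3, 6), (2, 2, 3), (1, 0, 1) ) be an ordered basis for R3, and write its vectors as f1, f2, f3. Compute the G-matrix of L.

Let P have columns f1, ..., f3. Then [L]_G = P^(-1) A P.
Here det P = -1, so P^(-1) is integer; computing A P first and then P^(-1)(A P) gives [[0, -1, -3], [-3, -1, 3], [-2, 1, 0]].

[[0, -1, -3], [-3, -1, 3], [-2, 1, 0]]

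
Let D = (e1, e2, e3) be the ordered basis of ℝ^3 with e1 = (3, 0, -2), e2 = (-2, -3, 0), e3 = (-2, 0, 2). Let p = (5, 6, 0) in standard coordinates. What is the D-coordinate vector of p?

(1, -2, 1)

Write p = c_1 e1 + ... + c_3 e3 and solve for the c_i.
Row-reducing the augmented matrix [M | p] gives c = (1, -2, 1).
Check: e1 - 2e2 + e3 = (5, 6, 0).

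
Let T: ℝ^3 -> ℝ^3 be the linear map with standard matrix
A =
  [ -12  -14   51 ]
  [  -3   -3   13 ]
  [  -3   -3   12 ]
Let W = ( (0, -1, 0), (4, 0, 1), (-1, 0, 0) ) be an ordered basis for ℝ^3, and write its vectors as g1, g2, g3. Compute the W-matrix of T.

With P the matrix whose columns are g1, ..., g3, [T]_W = P^(-1) A P.
Column by column: T(g1) = A g1 = (14, 3, 3); its W-coordinates (-3, 3, -2) give column 1.
Continuing for each basis vector yields [T]_W = [[-3, -1, -3], [3, 0, 3], [-2, -3, 0]].

[[-3, -1, -3], [3, 0, 3], [-2, -3, 0]]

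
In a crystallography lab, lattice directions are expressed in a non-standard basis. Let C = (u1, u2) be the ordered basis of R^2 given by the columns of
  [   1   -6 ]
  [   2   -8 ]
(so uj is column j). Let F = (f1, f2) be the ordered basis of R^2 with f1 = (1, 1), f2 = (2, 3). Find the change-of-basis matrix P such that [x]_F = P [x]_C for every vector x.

[[-1, -2], [1, -2]]

Column j of P is [uj]_F, since P maps C-coordinates to F-coordinates.
Expressing u1 in F: u1 = -f1 + f2, so column 1 of P is (-1, 1).
Doing the same for each uj gives P = [[-1, -2], [1, -2]].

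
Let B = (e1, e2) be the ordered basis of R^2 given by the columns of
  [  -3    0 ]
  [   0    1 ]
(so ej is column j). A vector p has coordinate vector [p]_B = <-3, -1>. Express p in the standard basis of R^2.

By definition p = -3e1 - e2.
Summing componentwise gives <9, -1>.

<9, -1>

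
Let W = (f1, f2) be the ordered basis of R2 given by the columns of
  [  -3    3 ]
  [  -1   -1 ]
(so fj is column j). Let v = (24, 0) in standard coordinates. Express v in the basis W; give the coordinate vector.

(-4, 4)

[v]_W is the unique c with M c = v, where M has columns f1, f2.
System: -3c_1 + 3c_2 = 24, -c_1 - c_2 = 0; solving gives c_1 = -4, c_2 = 4.
Check: -4f1 + 4f2 = (24, 0).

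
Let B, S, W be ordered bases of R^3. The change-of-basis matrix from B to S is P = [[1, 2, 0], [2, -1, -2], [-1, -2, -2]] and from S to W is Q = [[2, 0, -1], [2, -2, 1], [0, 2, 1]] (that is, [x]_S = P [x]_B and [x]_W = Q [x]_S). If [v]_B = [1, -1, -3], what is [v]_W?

[-9, -13, 25]

Apply P to get S-coordinates [-1, 9, 7], then Q to get W-coordinates.
The result is [v]_W = [-9, -13, 25].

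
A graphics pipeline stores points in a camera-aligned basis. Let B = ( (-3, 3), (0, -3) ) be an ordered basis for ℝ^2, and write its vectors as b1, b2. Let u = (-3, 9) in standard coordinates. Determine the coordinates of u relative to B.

(1, -2)

We seek scalars with c_1 b1 + c_2 b2 = u; equivalently solve M c = u where the columns of M are b1, b2.
System: -3c_1 + 0c_2 = -3, 3c_1 - 3c_2 = 9; solving gives c_1 = 1, c_2 = -2.
Check: b1 - 2b2 = (-3, 9).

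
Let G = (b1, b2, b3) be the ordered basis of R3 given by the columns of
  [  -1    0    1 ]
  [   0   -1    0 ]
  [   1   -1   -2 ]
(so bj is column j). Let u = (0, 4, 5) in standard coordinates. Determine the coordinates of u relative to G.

Write u = c_1 b1 + ... + c_3 b3 and solve for the c_i.
Gaussian elimination on [M | u] yields c = (-1, -4, -1).
Check: -b1 - 4b2 - b3 = (0, 4, 5).

(-1, -4, -1)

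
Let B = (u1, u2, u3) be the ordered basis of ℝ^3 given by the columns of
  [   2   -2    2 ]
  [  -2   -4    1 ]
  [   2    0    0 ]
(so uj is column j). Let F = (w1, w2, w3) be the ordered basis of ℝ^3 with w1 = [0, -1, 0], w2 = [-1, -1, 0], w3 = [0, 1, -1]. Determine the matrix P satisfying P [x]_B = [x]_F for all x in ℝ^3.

[[2, 2, 1], [-2, 2, -2], [-2, 0, 0]]

Column j of P is [uj]_F, since P maps B-coordinates to F-coordinates.
Expressing u1 in F: u1 = 2w1 - 2w2 - 2w3, so column 1 of P is [2, -2, -2].
Doing the same for each uj gives P = [[2, 2, 1], [-2, 2, -2], [-2, 0, 0]].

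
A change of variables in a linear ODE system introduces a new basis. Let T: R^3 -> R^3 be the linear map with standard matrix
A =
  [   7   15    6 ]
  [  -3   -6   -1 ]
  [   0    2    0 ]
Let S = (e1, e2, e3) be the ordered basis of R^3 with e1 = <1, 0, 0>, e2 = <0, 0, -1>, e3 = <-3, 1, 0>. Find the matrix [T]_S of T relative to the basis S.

[[-2, -3, 3], [0, 0, -2], [-3, 1, 3]]

Let P have columns e1, ..., e3. Then [T]_S = P^(-1) A P.
Here det P = 1, so P^(-1) is integer; computing A P first and then P^(-1)(A P) gives [[-2, -3, 3], [0, 0, -2], [-3, 1, 3]].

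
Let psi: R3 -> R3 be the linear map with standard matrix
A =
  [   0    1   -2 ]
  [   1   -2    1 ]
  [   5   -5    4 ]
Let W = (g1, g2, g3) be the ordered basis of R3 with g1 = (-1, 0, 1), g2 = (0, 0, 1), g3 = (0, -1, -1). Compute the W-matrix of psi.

[[2, 2, -1], [-3, 1, 1], [0, -1, -1]]

With P the matrix whose columns are g1, ..., g3, [psi]_W = P^(-1) A P.
Column by column: psi(g1) = A g1 = (-2, 0, -1); its W-coordinates (2, -3, 0) give column 1.
Continuing for each basis vector yields [psi]_W = [[2, 2, -1], [-3, 1, 1], [0, -1, -1]].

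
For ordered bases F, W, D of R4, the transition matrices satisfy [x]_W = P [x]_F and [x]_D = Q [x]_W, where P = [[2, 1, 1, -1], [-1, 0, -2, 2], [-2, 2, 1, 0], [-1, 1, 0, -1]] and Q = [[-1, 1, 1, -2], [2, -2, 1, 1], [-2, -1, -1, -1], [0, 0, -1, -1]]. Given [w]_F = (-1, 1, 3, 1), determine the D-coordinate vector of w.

(1, 16, -7, -8)

Apply P to get W-coordinates (1, -3, 7, 1), then Q to get D-coordinates.
The result is [w]_D = (1, 16, -7, -8).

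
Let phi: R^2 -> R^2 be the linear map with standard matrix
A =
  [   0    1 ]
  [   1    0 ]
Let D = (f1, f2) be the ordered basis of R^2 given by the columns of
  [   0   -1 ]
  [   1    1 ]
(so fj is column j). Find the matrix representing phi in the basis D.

With P the matrix whose columns are f1, f2, [phi]_D = P^(-1) A P.
Column by column: phi(f1) = A f1 = [1, 0]; its D-coordinates [1, -1] give column 1.
Continuing for each basis vector yields [phi]_D = [[1, 0], [-1, -1]].

[[1, 0], [-1, -1]]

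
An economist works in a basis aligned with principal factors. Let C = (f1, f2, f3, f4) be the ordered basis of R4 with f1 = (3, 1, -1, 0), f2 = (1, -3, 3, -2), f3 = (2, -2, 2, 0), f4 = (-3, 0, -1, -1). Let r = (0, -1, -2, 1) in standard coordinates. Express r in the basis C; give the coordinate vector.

(1, -2, 4, 3)

[r]_C is the unique c with M c = r, where M has columns f1, ..., f4.
Row-reducing the augmented matrix [M | r] gives c = (1, -2, 4, 3).
Check: f1 - 2f2 + 4f3 + 3f4 = (0, -1, -2, 1).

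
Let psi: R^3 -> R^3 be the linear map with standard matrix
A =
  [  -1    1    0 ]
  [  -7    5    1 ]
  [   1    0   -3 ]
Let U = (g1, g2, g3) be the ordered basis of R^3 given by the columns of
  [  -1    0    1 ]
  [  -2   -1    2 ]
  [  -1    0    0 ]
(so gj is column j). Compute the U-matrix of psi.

The j-th column of [psi]_U is [psi(gj)]_U.
psi(g1) = A g1 = (-1, -4, 2) = -2g1 + 2g2 - 3g3, so column 1 is (-2, 2, -3).
Repeating for g2, g3 and assembling the columns gives [[-2, 0, -1], [2, 3, -1], [-3, -1, 0]].

[[-2, 0, -1], [2, 3, -1], [-3, -1, 0]]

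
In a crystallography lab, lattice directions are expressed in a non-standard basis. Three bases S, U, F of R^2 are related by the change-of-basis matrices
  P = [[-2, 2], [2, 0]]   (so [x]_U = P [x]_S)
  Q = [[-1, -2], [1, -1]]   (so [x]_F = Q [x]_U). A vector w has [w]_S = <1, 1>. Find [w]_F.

<-4, -2>

Composing the changes, [w]_F = Q P [w]_S.
Q P = [[-2, -2], [-4, 2]]; applying this to <1, 1> gives <-4, -2>.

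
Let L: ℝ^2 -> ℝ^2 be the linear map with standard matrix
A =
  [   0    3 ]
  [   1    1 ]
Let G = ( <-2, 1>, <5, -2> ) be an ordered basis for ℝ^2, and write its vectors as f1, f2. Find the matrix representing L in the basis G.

[[1, 3], [1, 0]]

Let P have columns f1, f2. Then [L]_G = P^(-1) A P.
Here det P = -1, so P^(-1) is integer; computing A P first and then P^(-1)(A P) gives [[1, 3], [1, 0]].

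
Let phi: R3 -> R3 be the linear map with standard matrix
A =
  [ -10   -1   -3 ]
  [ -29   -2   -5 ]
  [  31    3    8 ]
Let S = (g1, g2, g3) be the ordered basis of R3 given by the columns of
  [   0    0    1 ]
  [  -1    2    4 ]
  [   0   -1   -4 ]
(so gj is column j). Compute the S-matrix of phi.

[[0, -1, 3], [-1, -2, -3], [1, 1, -2]]

Let P have columns g1, ..., g3. Then [phi]_S = P^(-1) A P.
Here det P = 1, so P^(-1) is integer; computing A P first and then P^(-1)(A P) gives [[0, -1, 3], [-1, -2, -3], [1, 1, -2]].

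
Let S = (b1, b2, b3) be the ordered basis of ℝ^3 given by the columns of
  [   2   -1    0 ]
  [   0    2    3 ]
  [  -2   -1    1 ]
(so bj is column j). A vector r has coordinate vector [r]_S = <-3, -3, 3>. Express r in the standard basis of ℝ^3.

r = M [r]_S, where M has columns b1, ..., b3.
Carrying out the matrix-vector product, r = <-3, 3, 12>.

<-3, 3, 12>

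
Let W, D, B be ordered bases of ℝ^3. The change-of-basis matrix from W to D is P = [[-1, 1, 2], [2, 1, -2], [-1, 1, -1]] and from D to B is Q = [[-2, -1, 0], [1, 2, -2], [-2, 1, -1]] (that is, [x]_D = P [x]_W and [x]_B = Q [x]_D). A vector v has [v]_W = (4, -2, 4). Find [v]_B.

Composing the changes, [v]_B = Q P [v]_W.
Q P = [[0, -3, -2], [5, 1, 0], [5, -2, -5]]; applying this to (4, -2, 4) gives (-2, 18, 4).

(-2, 18, 4)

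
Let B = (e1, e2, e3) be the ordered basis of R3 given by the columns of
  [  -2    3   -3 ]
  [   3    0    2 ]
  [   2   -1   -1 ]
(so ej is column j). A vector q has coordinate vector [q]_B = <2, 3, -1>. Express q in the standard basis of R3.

By definition q = 2e1 + 3e2 - e3.
Summing componentwise gives <8, 4, 2>.

<8, 4, 2>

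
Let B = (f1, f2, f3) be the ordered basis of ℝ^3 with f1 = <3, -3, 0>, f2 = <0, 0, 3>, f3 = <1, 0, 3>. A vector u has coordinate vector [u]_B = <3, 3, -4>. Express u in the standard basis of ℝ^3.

<5, -9, -3>

The coordinates say u = 3f1 + 3f2 - 4f3; adding the scaled basis vectors gives <5, -9, -3>.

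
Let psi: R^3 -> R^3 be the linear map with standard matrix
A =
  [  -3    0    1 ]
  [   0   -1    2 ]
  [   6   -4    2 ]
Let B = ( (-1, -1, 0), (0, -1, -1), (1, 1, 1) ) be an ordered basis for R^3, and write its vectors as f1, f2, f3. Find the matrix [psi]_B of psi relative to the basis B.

[[-3, 3, 3], [2, 0, -3], [0, 2, 1]]

Let P have columns f1, ..., f3. Then [psi]_B = P^(-1) A P.
Here det P = 1, so P^(-1) is integer; computing A P first and then P^(-1)(A P) gives [[-3, 3, 3], [2, 0, -3], [0, 2, 1]].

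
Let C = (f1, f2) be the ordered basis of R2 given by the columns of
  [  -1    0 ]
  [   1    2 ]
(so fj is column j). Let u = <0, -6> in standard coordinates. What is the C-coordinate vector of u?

We seek scalars with c_1 f1 + c_2 f2 = u; equivalently solve M c = u where the columns of M are f1, f2.
System: -c_1 + 0c_2 = 0, c_1 + 2c_2 = -6; solving gives c_1 = 0, c_2 = -3.
Check: 0·f1 - 3f2 = <0, -6>.

<0, -3>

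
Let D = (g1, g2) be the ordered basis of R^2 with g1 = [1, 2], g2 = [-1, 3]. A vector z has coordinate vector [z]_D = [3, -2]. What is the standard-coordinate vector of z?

[5, 0]

By definition z = 3g1 - 2g2.
Summing componentwise gives [5, 0].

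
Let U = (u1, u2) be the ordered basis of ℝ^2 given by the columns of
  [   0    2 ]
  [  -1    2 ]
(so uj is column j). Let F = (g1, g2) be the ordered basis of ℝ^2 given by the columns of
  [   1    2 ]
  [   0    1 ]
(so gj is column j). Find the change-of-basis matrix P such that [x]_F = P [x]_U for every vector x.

[[2, -2], [-1, 2]]

Let M have columns uj and N have columns gj. Then for every x, N [x]_F = x = M [x]_U, so P = N^(-1) M.
Since det N = 1, N^(-1) has integer entries; multiplying gives P = [[2, -2], [-1, 2]].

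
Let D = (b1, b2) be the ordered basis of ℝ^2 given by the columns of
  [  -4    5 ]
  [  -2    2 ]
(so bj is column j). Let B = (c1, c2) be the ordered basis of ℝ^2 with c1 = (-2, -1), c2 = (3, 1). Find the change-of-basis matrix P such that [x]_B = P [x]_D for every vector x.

Let M have columns bj and N have columns cj. Then for every x, N [x]_B = x = M [x]_D, so P = N^(-1) M.
Since det N = 1, N^(-1) has integer entries; multiplying gives P = [[2, -1], [0, 1]].

[[2, -1], [0, 1]]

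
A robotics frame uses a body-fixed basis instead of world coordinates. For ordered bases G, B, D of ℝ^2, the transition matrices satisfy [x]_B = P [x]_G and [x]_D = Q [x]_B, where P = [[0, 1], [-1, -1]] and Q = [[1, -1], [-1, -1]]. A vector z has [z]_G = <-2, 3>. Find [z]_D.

<4, -2>

First [z]_B = P [z]_G = <3, -1>.
Then [z]_D = Q [z]_B = <4, -2>.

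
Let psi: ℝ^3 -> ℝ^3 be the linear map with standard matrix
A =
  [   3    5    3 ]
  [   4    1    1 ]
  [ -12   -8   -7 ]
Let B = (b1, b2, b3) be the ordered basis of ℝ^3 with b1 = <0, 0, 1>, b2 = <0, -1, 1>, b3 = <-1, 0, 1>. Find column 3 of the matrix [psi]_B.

<2, 3, 0>

Column 3 of [psi]_B is the B-coordinate vector of psi(b3).
In standard coordinates psi(b3) = A b3 = <0, -3, 5>.
Converting to B: <0, -3, 5> = 2b1 + 3b2 + 0·b3, so the coordinate vector is <2, 3, 0>.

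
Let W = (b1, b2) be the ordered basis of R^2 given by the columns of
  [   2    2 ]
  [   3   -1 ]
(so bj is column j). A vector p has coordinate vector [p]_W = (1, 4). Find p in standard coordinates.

The coordinates say p = b1 + 4b2; adding the scaled basis vectors gives (10, -1).

(10, -1)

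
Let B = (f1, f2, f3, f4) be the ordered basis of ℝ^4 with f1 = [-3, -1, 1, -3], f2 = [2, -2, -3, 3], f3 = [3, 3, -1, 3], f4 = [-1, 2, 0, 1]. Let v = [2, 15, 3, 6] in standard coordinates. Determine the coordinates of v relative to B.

[v]_B is the unique c with M c = v, where M has columns f1, ..., f4.
Solving this 4x4 system gives c = (-2, -2, 1, 3).
Check: -2f1 - 2f2 + f3 + 3f4 = [2, 15, 3, 6].

[-2, -2, 1, 3]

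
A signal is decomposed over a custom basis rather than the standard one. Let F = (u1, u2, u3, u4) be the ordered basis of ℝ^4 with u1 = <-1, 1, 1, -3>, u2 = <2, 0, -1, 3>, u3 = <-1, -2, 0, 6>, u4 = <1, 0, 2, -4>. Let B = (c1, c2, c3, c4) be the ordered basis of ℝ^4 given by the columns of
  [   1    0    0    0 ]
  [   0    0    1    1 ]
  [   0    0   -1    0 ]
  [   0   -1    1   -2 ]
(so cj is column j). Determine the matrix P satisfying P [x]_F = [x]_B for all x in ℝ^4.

Take x = uj: its F-coordinates are the j-th standard unit vector, so P e_j — column j of P — equals [uj]_B.
u1 = -c1 - 2c2 - c3 + 2c4, giving column 1 = <-1, -2, -1, 2>; repeating for each j gives P = [[-1, 2, -1, 1], [-2, 0, -2, -2], [-1, 1, 0, -2], [2, -1, -2, 2]].

[[-1, 2, -1, 1], [-2, 0, -2, -2], [-1, 1, 0, -2], [2, -1, -2, 2]]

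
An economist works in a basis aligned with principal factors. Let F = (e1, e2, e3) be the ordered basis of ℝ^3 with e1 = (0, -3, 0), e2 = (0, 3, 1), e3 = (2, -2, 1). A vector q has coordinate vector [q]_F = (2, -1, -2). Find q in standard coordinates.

(-4, -5, -3)

The coordinates say q = 2e1 - e2 - 2e3; adding the scaled basis vectors gives (-4, -5, -3).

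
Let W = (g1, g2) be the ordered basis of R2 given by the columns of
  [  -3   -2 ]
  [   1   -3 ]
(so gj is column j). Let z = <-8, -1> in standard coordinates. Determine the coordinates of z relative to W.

<2, 1>

Write z = c_1 g1 + c_2 g2 and solve for the c_i.
System: -3c_1 - 2c_2 = -8, c_1 - 3c_2 = -1; solving gives c_1 = 2, c_2 = 1.
Check: 2g1 + g2 = <-8, -1>.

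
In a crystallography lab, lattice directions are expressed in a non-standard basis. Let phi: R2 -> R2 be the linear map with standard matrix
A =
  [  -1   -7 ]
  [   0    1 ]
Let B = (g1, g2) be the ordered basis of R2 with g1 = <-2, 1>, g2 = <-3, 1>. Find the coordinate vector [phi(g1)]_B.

<-2, 3>

Column 1 of [phi]_B is the B-coordinate vector of phi(g1).
In standard coordinates phi(g1) = A g1 = <-5, 1>.
Converting to B: <-5, 1> = -2g1 + 3g2, so the coordinate vector is <-2, 3>.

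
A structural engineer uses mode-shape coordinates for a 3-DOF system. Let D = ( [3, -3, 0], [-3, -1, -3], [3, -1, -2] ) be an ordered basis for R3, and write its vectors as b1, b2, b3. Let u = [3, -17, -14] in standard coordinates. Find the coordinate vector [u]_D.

We seek scalars with c_1 b1 + ... + c_3 b3 = u; equivalently solve M c = u where the columns of M are b1, ..., b3.
Row-reducing the augmented matrix [M | u] gives c = (4, 4, 1).
Check: 4b1 + 4b2 + b3 = [3, -17, -14].

[4, 4, 1]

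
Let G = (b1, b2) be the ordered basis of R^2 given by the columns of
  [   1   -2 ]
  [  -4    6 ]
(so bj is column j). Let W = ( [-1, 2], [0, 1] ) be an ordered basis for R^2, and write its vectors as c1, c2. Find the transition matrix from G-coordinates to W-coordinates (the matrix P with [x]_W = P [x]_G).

[[-1, 2], [-2, 2]]

Take x = bj: its G-coordinates are the j-th standard unit vector, so P e_j — column j of P — equals [bj]_W.
b1 = -c1 - 2c2, giving column 1 = [-1, -2]; repeating for each j gives P = [[-1, 2], [-2, 2]].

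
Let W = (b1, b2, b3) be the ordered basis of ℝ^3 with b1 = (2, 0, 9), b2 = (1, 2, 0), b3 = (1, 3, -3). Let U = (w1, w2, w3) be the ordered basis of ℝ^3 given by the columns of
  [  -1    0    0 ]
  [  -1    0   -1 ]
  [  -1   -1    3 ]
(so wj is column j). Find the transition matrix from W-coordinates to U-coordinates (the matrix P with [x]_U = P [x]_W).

Let M have columns bj and N have columns wj. Then for every x, N [x]_U = x = M [x]_W, so P = N^(-1) M.
Since det N = 1, N^(-1) has integer entries; multiplying gives P = [[-2, -1, -1], [-1, -2, -2], [2, -1, -2]].

[[-2, -1, -1], [-1, -2, -2], [2, -1, -2]]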